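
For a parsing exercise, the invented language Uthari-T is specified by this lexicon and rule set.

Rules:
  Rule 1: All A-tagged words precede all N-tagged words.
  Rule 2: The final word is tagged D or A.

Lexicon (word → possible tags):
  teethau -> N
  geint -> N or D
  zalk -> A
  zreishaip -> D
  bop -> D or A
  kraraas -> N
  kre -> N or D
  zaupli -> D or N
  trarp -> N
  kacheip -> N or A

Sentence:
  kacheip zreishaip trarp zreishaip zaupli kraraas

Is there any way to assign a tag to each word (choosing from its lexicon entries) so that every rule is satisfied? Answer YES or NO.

Candidates per position — 1:kacheip {N,A}; 2:zreishaip {D}; 3:trarp {N}; 4:zreishaip {D}; 5:zaupli {D,N}; 6:kraraas {N}.
Rule 2 cannot be satisfied by any choice of tags from the lexicon.
So there is no consistent tagging.

NO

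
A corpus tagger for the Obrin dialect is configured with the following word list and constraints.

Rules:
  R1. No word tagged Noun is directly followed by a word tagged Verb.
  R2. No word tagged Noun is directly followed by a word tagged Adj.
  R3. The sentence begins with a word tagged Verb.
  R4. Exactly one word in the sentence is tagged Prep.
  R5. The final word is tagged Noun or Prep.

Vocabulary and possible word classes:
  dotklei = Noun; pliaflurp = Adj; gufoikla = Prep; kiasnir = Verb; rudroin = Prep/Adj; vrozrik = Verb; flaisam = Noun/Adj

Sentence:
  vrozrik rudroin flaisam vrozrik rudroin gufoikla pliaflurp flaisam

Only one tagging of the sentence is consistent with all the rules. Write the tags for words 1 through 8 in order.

Candidates per position — 1:vrozrik {Verb}; 2:rudroin {Prep,Adj}; 3:flaisam {Noun,Adj}; 4:vrozrik {Verb}; 5:rudroin {Prep,Adj}; 6:gufoikla {Prep}; 7:pliaflurp {Adj}; 8:flaisam {Noun,Adj}.
If word 2 were Prep, no tagging could satisfy rule 4; so word 2 is Adj.
If word 3 were Noun, no tagging could satisfy rule 1; so word 3 is Adj.
If word 5 were Prep, no tagging could satisfy rule 4; so word 5 is Adj.
If word 8 were Adj, no tagging could satisfy rule 5; so word 8 is Noun.
The only consistent sequence is: Verb Adj Adj Verb Adj Prep Adj Noun.
Verifying each rule — rule 1 holds; rule 2 holds; rule 3 holds; rule 4 holds; rule 5 holds.

Verb Adj Adj Verb Adj Prep Adj Noun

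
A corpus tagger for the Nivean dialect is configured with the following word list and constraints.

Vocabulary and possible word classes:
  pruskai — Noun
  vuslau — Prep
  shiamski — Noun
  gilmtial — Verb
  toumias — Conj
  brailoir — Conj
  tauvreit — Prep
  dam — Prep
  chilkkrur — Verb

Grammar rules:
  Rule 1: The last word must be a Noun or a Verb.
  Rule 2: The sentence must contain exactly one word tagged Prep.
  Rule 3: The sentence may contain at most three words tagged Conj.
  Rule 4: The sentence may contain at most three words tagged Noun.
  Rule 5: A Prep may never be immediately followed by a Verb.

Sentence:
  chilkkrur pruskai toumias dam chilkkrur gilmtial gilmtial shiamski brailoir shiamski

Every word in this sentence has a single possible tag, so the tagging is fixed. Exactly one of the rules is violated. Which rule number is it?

Fixed tagging: Verb Noun Conj Prep Verb Verb Verb Noun Conj Noun.
Applying the rules: R1 ✓, R2 ✓, R3 ✓, R4 ✓, R5 ✗.
Only rule 5 fails.

5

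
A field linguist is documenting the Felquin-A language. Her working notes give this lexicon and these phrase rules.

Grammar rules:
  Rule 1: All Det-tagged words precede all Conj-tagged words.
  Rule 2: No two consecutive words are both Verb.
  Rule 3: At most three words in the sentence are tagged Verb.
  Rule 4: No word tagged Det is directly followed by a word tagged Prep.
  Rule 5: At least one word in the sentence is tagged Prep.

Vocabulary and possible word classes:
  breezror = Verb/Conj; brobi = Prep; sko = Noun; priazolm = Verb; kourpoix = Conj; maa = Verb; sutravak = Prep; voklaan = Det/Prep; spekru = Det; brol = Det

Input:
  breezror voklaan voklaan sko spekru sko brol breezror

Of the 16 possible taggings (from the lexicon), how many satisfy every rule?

4

Candidates per position — 1:breezror {Verb,Conj}; 2:voklaan {Det,Prep}; 3:voklaan {Det,Prep}; 4:sko {Noun}; 5:spekru {Det}; 6:sko {Noun}; 7:brol {Det}; 8:breezror {Verb,Conj}.
There are 16 candidate sequences in total.
The sequences that satisfy every rule: Verb Prep Det Noun Det Noun Det Verb; Verb Prep Det Noun Det Noun Det Conj; Verb Prep Prep Noun Det Noun Det Verb; Verb Prep Prep Noun Det Noun Det Conj.
Count = 4.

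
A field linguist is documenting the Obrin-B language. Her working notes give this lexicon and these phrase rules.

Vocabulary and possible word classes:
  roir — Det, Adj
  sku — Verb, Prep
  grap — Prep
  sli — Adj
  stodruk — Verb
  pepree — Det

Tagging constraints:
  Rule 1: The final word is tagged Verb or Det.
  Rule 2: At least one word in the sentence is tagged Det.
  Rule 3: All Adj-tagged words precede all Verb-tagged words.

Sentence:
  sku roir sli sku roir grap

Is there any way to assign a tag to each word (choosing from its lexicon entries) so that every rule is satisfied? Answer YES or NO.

Candidates per position — 1:sku {Verb,Prep}; 2:roir {Det,Adj}; 3:sli {Adj}; 4:sku {Verb,Prep}; 5:roir {Det,Adj}; 6:grap {Prep}.
Rule 1 cannot be satisfied by any choice of tags from the lexicon.
So there is no consistent tagging.

NO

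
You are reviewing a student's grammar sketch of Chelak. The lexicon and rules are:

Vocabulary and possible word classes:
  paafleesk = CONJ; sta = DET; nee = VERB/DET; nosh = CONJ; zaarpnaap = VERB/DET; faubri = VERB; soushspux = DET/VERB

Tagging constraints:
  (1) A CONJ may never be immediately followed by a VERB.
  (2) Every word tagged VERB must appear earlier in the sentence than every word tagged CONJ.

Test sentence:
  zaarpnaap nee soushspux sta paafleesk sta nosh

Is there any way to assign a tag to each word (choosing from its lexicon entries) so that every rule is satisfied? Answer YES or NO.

Candidates per position — 1:zaarpnaap {VERB,DET}; 2:nee {VERB,DET}; 3:soushspux {DET,VERB}; 4:sta {DET}; 5:paafleesk {CONJ}; 6:sta {DET}; 7:nosh {CONJ}.
One satisfying assignment: VERB VERB DET DET CONJ DET CONJ.
Checking: rule 1 ✓; rule 2 ✓.

YES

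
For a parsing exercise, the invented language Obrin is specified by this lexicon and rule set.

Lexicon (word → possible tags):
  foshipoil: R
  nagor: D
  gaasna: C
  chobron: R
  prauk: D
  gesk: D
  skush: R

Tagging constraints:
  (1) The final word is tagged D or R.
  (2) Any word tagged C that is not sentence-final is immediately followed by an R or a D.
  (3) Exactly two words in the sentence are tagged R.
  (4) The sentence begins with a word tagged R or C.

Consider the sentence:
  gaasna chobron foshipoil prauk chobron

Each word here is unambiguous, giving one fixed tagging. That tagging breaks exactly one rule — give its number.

Fixed tagging: C R R D R.
Rule check: R1 ✓, R2 ✓, R3 ✗, R4 ✓.
Only rule 3 fails.

3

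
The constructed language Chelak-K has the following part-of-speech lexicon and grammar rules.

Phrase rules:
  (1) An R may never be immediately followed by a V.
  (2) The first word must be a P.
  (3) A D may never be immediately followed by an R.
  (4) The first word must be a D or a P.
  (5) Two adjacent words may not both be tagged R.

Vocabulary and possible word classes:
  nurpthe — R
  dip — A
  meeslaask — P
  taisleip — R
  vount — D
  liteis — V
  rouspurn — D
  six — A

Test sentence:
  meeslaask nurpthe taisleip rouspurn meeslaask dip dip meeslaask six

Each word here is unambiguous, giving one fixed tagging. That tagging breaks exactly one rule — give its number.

Fixed tagging: P R R D P A A P A.
Checking each rule: R1 holds, R2 holds, R3 holds, R4 holds, R5 violated.
Only rule 5 fails.

5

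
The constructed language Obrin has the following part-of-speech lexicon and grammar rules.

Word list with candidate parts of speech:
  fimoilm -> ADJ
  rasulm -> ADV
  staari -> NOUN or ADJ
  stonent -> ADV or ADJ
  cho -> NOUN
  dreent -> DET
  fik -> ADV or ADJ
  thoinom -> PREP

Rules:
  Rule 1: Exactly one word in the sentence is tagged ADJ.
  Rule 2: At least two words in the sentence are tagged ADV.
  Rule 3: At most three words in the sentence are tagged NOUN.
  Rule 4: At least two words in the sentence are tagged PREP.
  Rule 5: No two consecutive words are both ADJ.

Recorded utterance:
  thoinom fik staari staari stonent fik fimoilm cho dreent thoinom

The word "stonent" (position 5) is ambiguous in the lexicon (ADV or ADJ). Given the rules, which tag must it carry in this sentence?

ADV

Candidates per position — 1:thoinom {PREP}; 2:fik {ADV,ADJ}; 3:staari {NOUN,ADJ}; 4:staari {NOUN,ADJ}; 5:stonent {ADV,ADJ}; 6:fik {ADV,ADJ}; 7:fimoilm {ADJ}; 8:cho {NOUN}; 9:dreent {DET}; 10:thoinom {PREP}.
At position 2, choosing ADJ makes rule 1 impossible to satisfy; hence ADV.
At position 3, choosing ADJ makes rule 1 impossible to satisfy; hence NOUN.
At position 4, choosing ADJ makes rule 1 impossible to satisfy; hence NOUN.
At position 5, choosing ADJ makes rule 1 impossible to satisfy; hence ADV.
At position 6, choosing ADJ makes rule 1 impossible to satisfy; hence ADV.
That leaves exactly one tagging: PREP ADV NOUN NOUN ADV ADV ADJ NOUN DET PREP.
Rule-by-rule: rule 1 satisfied; rule 2 satisfied; rule 3 satisfied; rule 4 satisfied; rule 5 satisfied.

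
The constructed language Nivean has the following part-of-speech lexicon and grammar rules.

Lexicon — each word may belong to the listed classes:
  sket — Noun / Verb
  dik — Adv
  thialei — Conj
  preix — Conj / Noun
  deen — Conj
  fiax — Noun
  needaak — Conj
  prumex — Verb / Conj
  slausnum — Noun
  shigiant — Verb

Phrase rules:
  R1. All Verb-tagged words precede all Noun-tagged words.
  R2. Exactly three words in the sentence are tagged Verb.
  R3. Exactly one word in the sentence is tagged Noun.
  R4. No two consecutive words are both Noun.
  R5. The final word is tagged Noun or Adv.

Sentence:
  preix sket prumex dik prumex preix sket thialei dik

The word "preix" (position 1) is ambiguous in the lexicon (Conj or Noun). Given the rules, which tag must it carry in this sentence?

Candidates per position — 1:preix {Conj,Noun}; 2:sket {Noun,Verb}; 3:prumex {Verb,Conj}; 4:dik {Adv}; 5:prumex {Verb,Conj}; 6:preix {Conj,Noun}; 7:sket {Noun,Verb}; 8:thialei {Conj}; 9:dik {Adv}.
Position 1: the remaining choice is settled jointly with positions 2, 3, 5, 6, 7 — only Conj at position 1 is part of a tagging that satisfies every rule.
That leaves exactly one tagging: Conj Verb Verb Adv Verb Conj Noun Conj Adv.
Checking: rule 1 ok; rule 2 ok; rule 3 ok; rule 4 ok; rule 5 ok.

Conj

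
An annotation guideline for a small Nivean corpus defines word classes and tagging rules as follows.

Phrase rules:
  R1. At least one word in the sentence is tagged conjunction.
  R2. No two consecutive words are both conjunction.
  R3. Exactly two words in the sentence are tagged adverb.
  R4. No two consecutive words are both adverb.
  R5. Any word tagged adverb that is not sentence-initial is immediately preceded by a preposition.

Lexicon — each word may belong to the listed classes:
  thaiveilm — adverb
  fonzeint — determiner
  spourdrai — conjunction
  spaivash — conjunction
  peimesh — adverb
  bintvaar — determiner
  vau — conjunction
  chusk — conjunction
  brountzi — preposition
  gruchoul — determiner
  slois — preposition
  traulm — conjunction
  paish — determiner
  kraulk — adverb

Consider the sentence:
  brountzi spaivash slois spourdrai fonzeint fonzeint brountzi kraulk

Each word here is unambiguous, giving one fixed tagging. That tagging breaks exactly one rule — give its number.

Fixed tagging: preposition conjunction preposition conjunction determiner determiner preposition adverb.
Applying the rules: R1 ✓, R2 ✓, R3 ✗, R4 ✓, R5 ✓.
Only rule 3 fails.

3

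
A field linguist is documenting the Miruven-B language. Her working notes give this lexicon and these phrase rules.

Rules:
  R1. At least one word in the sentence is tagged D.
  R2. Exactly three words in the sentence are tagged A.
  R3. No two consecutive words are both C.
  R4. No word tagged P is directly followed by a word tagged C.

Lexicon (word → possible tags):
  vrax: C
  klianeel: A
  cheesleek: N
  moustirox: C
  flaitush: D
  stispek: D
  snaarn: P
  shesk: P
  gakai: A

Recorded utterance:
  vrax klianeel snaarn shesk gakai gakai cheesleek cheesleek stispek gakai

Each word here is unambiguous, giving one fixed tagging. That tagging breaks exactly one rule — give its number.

2

Fixed tagging: C A P P A A N N D A.
Checking each rule: R1 holds, R2 violated, R3 holds, R4 holds.
Only rule 2 fails.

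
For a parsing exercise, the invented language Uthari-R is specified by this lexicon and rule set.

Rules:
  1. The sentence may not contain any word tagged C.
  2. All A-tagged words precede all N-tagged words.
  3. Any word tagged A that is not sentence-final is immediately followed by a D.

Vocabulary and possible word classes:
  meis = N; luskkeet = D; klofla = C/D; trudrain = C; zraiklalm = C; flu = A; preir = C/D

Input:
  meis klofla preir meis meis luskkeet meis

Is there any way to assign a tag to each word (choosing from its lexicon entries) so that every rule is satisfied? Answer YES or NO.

Candidates per position — 1:meis {N}; 2:klofla {C,D}; 3:preir {C,D}; 4:meis {N}; 5:meis {N}; 6:luskkeet {D}; 7:meis {N}.
One satisfying assignment: N D D N N D N.
Checking: rule 1 ✓; rule 2 ✓; rule 3 ✓.

YES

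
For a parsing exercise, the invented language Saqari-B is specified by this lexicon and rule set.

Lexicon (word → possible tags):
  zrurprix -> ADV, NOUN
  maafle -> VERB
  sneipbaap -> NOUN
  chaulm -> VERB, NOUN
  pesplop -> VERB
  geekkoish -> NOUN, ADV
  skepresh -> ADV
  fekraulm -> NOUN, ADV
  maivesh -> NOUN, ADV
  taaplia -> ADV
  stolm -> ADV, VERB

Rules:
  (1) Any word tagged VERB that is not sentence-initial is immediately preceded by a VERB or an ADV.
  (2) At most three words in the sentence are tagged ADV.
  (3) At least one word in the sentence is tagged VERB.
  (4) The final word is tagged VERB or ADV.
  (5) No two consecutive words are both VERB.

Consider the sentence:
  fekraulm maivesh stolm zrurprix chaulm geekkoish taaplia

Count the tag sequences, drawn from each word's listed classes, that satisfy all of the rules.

Candidates per position — 1:fekraulm {NOUN,ADV}; 2:maivesh {NOUN,ADV}; 3:stolm {ADV,VERB}; 4:zrurprix {ADV,NOUN}; 5:chaulm {VERB,NOUN}; 6:geekkoish {NOUN,ADV}; 7:taaplia {ADV}.
There are 64 candidate sequences in total.
Checking each against the rules leaves 6 sequences.
Count = 6.

6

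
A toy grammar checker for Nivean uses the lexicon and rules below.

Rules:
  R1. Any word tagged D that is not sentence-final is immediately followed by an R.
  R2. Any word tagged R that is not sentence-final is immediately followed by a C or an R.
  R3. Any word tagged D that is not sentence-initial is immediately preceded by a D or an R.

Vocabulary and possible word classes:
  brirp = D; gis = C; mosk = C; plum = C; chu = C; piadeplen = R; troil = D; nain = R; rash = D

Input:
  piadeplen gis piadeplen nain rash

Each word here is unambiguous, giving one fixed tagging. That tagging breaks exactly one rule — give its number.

2

Fixed tagging: R C R R D.
Checking each rule: R1 pass, R2 fail, R3 pass.
Only rule 2 fails.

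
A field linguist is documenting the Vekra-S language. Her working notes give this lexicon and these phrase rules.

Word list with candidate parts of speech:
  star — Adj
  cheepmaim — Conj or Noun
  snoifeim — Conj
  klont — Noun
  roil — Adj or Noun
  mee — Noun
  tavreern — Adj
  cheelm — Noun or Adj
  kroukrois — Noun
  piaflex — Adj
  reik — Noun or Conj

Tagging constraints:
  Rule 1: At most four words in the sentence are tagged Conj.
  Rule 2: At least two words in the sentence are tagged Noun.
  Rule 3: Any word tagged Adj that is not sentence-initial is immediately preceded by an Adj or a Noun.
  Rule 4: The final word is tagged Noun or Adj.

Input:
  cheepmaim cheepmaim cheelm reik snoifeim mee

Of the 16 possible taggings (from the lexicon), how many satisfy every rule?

Candidates per position — 1:cheepmaim {Conj,Noun}; 2:cheepmaim {Conj,Noun}; 3:cheelm {Noun,Adj}; 4:reik {Noun,Conj}; 5:snoifeim {Conj}; 6:mee {Noun}.
There are 16 candidate sequences in total.
Checking each against the rules leaves 12 sequences.
Count = 12.

12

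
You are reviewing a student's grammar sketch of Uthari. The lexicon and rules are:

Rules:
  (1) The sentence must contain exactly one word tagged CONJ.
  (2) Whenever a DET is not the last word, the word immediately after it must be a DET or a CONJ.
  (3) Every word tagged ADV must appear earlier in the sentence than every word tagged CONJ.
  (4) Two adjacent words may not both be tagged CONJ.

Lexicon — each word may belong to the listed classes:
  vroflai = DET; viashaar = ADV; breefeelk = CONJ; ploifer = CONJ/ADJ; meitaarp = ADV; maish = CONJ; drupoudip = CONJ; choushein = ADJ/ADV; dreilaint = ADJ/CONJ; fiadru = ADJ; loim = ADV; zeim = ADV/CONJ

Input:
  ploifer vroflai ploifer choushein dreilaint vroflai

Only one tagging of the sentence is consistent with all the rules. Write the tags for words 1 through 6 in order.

ADJ DET CONJ ADJ ADJ DET

Candidates per position — 1:ploifer {CONJ,ADJ}; 2:vroflai {DET}; 3:ploifer {CONJ,ADJ}; 4:choushein {ADJ,ADV}; 5:dreilaint {ADJ,CONJ}; 6:vroflai {DET}.
Position 3: ADJ is ruled out by rule 2; that leaves CONJ.
Position 4: ADV is ruled out by rule 3; that leaves ADJ.
Position 5: CONJ is ruled out by rule 1; that leaves ADJ.
Position 1: CONJ is ruled out by rule 1; that leaves ADJ.
The only consistent sequence is: ADJ DET CONJ ADJ ADJ DET.
Checking: rule 1 ok; rule 2 ok; rule 3 ok; rule 4 ok.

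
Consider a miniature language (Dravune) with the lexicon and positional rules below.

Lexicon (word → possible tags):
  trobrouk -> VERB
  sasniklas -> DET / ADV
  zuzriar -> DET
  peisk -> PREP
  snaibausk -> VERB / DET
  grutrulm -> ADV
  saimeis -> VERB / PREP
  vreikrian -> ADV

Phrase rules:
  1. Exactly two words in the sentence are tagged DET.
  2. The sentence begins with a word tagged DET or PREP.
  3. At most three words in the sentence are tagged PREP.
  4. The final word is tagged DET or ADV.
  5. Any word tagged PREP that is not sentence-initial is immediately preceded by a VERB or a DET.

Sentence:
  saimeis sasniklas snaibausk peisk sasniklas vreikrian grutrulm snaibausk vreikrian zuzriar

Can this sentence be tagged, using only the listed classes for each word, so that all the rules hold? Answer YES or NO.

YES

Candidates per position — 1:saimeis {VERB,PREP}; 2:sasniklas {DET,ADV}; 3:snaibausk {VERB,DET}; 4:peisk {PREP}; 5:sasniklas {DET,ADV}; 6:vreikrian {ADV}; 7:grutrulm {ADV}; 8:snaibausk {VERB,DET}; 9:vreikrian {ADV}; 10:zuzriar {DET}.
One satisfying assignment: PREP ADV VERB PREP DET ADV ADV VERB ADV DET.
Checking: rule 1 ok; rule 2 ok; rule 3 ok; rule 4 ok; rule 5 ok.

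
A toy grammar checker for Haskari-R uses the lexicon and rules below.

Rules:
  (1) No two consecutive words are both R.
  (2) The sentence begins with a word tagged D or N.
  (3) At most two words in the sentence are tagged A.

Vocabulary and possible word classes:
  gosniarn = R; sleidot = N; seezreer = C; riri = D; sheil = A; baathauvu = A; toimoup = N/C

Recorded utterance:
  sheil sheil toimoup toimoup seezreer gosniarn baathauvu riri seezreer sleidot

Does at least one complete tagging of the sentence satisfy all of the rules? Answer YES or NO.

Candidates per position — 1:sheil {A}; 2:sheil {A}; 3:toimoup {N,C}; 4:toimoup {N,C}; 5:seezreer {C}; 6:gosniarn {R}; 7:baathauvu {A}; 8:riri {D}; 9:seezreer {C}; 10:sleidot {N}.
Rule 2 cannot be satisfied by any choice of tags from the lexicon.
So there is no consistent tagging.

NO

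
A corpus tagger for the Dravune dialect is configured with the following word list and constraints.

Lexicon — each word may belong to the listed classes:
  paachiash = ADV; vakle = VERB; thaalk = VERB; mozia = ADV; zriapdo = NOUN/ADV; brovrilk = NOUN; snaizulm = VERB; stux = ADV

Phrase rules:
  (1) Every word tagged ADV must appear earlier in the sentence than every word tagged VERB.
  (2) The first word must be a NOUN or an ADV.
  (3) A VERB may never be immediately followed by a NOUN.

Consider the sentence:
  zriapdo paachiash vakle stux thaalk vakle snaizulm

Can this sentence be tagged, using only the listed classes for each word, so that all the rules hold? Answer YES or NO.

Candidates per position — 1:zriapdo {NOUN,ADV}; 2:paachiash {ADV}; 3:vakle {VERB}; 4:stux {ADV}; 5:thaalk {VERB}; 6:vakle {VERB}; 7:snaizulm {VERB}.
Rule 1 cannot be satisfied by any choice of tags from the lexicon.
So there is no consistent tagging.

NO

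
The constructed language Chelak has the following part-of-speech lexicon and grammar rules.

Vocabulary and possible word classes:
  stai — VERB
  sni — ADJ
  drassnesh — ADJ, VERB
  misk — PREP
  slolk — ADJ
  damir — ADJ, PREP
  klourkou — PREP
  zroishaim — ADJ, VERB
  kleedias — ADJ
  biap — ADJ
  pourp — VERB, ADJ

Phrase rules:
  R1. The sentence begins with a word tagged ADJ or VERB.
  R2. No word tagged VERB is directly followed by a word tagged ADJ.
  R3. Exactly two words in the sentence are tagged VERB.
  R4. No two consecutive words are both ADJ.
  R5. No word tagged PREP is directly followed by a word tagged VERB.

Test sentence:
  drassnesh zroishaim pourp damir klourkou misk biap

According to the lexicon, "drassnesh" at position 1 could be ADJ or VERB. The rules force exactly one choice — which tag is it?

ADJ

Candidates per position — 1:drassnesh {ADJ,VERB}; 2:zroishaim {ADJ,VERB}; 3:pourp {VERB,ADJ}; 4:damir {ADJ,PREP}; 5:klourkou {PREP}; 6:misk {PREP}; 7:biap {ADJ}.
Position 1: the remaining choice is settled jointly with positions 2, 3, 4 — only ADJ at position 1 is part of a tagging that satisfies every rule.
So the tagging must be: ADJ VERB VERB PREP PREP PREP ADJ.
Checking: rule 1 ✓; rule 2 ✓; rule 3 ✓; rule 4 ✓; rule 5 ✓.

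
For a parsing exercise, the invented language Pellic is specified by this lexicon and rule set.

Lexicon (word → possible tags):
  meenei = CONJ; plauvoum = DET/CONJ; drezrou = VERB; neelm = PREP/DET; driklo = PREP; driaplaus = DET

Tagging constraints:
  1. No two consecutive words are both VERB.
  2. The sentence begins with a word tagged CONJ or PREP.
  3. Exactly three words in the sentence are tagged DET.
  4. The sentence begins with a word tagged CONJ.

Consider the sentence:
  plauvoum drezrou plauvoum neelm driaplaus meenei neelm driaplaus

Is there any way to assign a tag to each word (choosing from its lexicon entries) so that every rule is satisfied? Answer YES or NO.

Candidates per position — 1:plauvoum {DET,CONJ}; 2:drezrou {VERB}; 3:plauvoum {DET,CONJ}; 4:neelm {PREP,DET}; 5:driaplaus {DET}; 6:meenei {CONJ}; 7:neelm {PREP,DET}; 8:driaplaus {DET}.
One satisfying assignment: CONJ VERB DET PREP DET CONJ PREP DET.
Check: rule 1 ok; rule 2 ok; rule 3 ok; rule 4 ok.

YES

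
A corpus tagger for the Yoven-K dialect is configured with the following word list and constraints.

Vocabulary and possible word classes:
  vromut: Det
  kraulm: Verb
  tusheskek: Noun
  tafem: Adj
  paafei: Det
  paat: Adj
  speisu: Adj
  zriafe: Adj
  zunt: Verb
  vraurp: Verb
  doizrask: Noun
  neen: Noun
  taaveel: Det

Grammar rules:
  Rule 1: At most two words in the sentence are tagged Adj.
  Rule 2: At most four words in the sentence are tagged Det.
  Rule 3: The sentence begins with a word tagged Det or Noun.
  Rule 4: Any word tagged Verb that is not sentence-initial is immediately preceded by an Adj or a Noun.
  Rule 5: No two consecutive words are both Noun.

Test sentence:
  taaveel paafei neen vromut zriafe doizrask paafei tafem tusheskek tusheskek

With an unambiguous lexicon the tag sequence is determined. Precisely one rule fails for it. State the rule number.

Fixed tagging: Det Det Noun Det Adj Noun Det Adj Noun Noun.
Rule check: R1 ✓, R2 ✓, R3 ✓, R4 ✓, R5 ✗.
Only rule 5 fails.

5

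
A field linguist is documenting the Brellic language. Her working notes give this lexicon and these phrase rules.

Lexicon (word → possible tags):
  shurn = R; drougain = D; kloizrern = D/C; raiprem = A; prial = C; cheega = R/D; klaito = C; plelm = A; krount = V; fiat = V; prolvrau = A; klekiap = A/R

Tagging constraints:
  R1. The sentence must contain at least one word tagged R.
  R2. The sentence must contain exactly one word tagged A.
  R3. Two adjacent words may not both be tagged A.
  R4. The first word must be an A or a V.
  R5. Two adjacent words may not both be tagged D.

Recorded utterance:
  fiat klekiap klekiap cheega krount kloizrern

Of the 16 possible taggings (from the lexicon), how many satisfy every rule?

Candidates per position — 1:fiat {V}; 2:klekiap {A,R}; 3:klekiap {A,R}; 4:cheega {R,D}; 5:krount {V}; 6:kloizrern {D,C}.
There are 16 candidate sequences in total.
Checking each against the rules leaves 8 sequences.
Count = 8.

8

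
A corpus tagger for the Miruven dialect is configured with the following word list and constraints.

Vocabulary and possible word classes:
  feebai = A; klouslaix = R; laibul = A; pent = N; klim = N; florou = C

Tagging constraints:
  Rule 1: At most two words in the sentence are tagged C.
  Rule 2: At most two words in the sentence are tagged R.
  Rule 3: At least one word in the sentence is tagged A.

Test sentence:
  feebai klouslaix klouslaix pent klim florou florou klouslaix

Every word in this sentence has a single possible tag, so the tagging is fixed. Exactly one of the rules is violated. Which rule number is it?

Fixed tagging: A R R N N C C R.
Checking each rule: R1 pass, R2 fail, R3 pass.
Only rule 2 fails.

2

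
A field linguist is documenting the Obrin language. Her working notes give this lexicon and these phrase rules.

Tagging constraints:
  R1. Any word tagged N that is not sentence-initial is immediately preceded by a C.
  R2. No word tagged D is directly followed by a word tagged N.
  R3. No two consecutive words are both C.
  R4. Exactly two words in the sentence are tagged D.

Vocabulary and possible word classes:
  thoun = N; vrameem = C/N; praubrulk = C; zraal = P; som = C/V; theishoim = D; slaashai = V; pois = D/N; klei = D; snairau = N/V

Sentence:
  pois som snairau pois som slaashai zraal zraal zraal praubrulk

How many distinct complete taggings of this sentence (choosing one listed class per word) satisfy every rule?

6

Candidates per position — 1:pois {D,N}; 2:som {C,V}; 3:snairau {N,V}; 4:pois {D,N}; 5:som {C,V}; 6:slaashai {V}; 7:zraal {P}; 8:zraal {P}; 9:zraal {P}; 10:praubrulk {C}.
There are 32 candidate sequences in total.
Checking each against the rules leaves 6 sequences.
Count = 6.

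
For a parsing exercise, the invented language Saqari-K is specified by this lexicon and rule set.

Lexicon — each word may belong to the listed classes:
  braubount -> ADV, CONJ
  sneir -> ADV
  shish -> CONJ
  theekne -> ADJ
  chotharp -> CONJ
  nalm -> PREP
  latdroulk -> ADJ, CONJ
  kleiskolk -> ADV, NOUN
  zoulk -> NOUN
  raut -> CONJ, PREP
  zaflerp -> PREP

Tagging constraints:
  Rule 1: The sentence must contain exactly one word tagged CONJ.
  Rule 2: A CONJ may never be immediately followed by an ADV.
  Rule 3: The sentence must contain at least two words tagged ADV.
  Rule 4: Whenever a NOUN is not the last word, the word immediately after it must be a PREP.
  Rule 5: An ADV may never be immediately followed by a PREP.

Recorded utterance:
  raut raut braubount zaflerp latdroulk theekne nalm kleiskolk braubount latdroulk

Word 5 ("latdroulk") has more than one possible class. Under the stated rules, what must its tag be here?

ADJ

Candidates per position — 1:raut {CONJ,PREP}; 2:raut {CONJ,PREP}; 3:braubount {ADV,CONJ}; 4:zaflerp {PREP}; 5:latdroulk {ADJ,CONJ}; 6:theekne {ADJ}; 7:nalm {PREP}; 8:kleiskolk {ADV,NOUN}; 9:braubount {ADV,CONJ}; 10:latdroulk {ADJ,CONJ}.
Position 3: tagging it ADV would leave rule 5 unsatisfiable, so it must be CONJ.
Position 5: tagging it CONJ would leave rule 1 unsatisfiable, so it must be ADJ.
Position 8: tagging it NOUN would leave rule 3 unsatisfiable, so it must be ADV.
Position 9: tagging it CONJ would leave rule 1 unsatisfiable, so it must be ADV.
Position 10: tagging it CONJ would leave rule 1 unsatisfiable, so it must be ADJ.
Position 1: tagging it CONJ would leave rule 1 unsatisfiable, so it must be PREP.
Position 2: tagging it CONJ would leave rule 1 unsatisfiable, so it must be PREP.
The only consistent sequence is: PREP PREP CONJ PREP ADJ ADJ PREP ADV ADV ADJ.
Checking: rule 1 ✓; rule 2 ✓; rule 3 ✓; rule 4 ✓; rule 5 ✓.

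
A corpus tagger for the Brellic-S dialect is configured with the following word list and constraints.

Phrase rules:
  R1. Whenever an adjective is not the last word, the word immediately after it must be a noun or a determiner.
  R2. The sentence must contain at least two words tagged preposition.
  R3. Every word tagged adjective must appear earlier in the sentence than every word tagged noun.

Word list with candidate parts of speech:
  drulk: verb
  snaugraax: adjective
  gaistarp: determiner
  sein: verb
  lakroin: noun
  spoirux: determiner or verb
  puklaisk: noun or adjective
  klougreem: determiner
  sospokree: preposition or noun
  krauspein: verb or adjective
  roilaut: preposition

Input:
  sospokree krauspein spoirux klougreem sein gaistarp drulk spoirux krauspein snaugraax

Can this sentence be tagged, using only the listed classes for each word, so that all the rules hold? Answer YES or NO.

NO

Candidates per position — 1:sospokree {preposition,noun}; 2:krauspein {verb,adjective}; 3:spoirux {determiner,verb}; 4:klougreem {determiner}; 5:sein {verb}; 6:gaistarp {determiner}; 7:drulk {verb}; 8:spoirux {determiner,verb}; 9:krauspein {verb,adjective}; 10:snaugraax {adjective}.
Rule 2 cannot be satisfied by any choice of tags from the lexicon.
So there is no consistent tagging.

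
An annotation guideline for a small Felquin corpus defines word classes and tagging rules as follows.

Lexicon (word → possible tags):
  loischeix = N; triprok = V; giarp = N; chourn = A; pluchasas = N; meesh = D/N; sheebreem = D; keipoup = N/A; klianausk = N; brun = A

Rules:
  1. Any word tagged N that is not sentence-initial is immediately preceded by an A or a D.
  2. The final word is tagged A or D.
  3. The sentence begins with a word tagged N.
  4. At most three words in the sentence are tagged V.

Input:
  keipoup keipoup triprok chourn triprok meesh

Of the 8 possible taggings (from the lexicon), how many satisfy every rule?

Candidates per position — 1:keipoup {N,A}; 2:keipoup {N,A}; 3:triprok {V}; 4:chourn {A}; 5:triprok {V}; 6:meesh {D,N}.
There are 8 candidate sequences in total.
The sequences that satisfy every rule: N A V A V D.
Count = 1.

1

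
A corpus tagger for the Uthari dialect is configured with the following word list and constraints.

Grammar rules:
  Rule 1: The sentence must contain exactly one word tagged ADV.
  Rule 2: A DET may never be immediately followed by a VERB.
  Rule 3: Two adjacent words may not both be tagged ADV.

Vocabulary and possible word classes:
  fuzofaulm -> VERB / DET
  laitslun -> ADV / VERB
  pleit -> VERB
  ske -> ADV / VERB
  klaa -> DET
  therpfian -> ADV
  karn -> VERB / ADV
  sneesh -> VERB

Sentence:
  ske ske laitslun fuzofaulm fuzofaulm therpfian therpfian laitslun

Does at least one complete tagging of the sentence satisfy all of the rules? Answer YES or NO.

NO

Candidates per position — 1:ske {ADV,VERB}; 2:ske {ADV,VERB}; 3:laitslun {ADV,VERB}; 4:fuzofaulm {VERB,DET}; 5:fuzofaulm {VERB,DET}; 6:therpfian {ADV}; 7:therpfian {ADV}; 8:laitslun {ADV,VERB}.
Rule 1 cannot be satisfied by any choice of tags from the lexicon.
So there is no consistent tagging.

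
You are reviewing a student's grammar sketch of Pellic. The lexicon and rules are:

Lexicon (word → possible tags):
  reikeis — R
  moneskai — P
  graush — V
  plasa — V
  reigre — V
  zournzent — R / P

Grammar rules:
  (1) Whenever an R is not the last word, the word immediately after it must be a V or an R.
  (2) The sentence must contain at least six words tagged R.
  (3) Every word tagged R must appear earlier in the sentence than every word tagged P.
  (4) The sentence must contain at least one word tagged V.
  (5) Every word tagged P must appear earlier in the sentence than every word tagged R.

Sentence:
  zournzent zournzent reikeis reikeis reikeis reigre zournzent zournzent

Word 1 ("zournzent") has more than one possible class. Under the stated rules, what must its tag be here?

R

Candidates per position — 1:zournzent {R,P}; 2:zournzent {R,P}; 3:reikeis {R}; 4:reikeis {R}; 5:reikeis {R}; 6:reigre {V}; 7:zournzent {R,P}; 8:zournzent {R,P}.
At position 1, choosing P makes rule 3 impossible to satisfy; hence R.
At position 2, choosing P makes rule 1 impossible to satisfy; hence R.
At position 7, choosing P makes rule 5 impossible to satisfy; hence R.
At position 8, choosing P makes rule 1 impossible to satisfy; hence R.
The only consistent sequence is: R R R R R V R R.
Verifying each rule — rule 1 ok; rule 2 ok; rule 3 ok; rule 4 ok; rule 5 ok.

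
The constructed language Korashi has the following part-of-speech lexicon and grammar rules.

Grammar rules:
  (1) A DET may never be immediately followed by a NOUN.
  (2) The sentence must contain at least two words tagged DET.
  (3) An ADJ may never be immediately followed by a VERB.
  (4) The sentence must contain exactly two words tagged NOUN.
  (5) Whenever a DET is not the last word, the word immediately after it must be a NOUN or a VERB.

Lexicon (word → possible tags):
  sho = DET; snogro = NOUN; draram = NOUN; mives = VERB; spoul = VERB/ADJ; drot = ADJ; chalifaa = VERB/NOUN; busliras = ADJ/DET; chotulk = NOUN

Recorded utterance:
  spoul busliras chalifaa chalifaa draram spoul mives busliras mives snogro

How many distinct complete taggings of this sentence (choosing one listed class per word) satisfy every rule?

2

Candidates per position — 1:spoul {VERB,ADJ}; 2:busliras {ADJ,DET}; 3:chalifaa {VERB,NOUN}; 4:chalifaa {VERB,NOUN}; 5:draram {NOUN}; 6:spoul {VERB,ADJ}; 7:mives {VERB}; 8:busliras {ADJ,DET}; 9:mives {VERB}; 10:snogro {NOUN}.
There are 64 candidate sequences in total.
The sequences that satisfy every rule: VERB DET VERB VERB NOUN VERB VERB DET VERB NOUN; ADJ DET VERB VERB NOUN VERB VERB DET VERB NOUN.
Count = 2.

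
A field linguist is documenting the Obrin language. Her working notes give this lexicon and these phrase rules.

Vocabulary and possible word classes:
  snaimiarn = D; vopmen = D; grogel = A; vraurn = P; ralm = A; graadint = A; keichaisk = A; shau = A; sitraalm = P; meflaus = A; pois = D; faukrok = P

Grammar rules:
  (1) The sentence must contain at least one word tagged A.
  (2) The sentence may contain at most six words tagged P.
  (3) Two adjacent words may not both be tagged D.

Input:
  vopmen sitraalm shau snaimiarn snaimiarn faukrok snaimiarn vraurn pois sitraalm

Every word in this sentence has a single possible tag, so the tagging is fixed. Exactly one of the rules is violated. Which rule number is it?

3

Fixed tagging: D P A D D P D P D P.
Applying the rules: R1 ✓, R2 ✓, R3 ✗.
Only rule 3 fails.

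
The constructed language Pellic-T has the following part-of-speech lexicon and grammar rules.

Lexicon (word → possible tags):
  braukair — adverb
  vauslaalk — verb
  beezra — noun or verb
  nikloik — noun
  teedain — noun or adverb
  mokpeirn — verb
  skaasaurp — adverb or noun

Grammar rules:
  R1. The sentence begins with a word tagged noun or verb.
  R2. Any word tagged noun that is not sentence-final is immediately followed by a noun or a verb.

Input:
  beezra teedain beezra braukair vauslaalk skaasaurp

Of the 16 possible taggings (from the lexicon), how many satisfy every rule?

Candidates per position — 1:beezra {noun,verb}; 2:teedain {noun,adverb}; 3:beezra {noun,verb}; 4:braukair {adverb}; 5:vauslaalk {verb}; 6:skaasaurp {adverb,noun}.
There are 16 candidate sequences in total.
Checking each against the rules leaves 6 sequences.
Count = 6.

6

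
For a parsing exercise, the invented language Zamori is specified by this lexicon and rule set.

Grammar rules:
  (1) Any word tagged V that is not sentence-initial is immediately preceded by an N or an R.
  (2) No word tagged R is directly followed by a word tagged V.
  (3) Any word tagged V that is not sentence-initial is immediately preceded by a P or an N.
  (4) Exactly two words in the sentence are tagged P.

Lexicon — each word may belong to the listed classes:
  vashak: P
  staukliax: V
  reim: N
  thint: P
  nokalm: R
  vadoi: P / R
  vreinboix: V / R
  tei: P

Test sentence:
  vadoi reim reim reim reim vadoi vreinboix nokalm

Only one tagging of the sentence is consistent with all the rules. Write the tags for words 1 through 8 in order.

P N N N N P R R

Candidates per position — 1:vadoi {P,R}; 2:reim {N}; 3:reim {N}; 4:reim {N}; 5:reim {N}; 6:vadoi {P,R}; 7:vreinboix {V,R}; 8:nokalm {R}.
At position 1, choosing R makes rule 4 impossible to satisfy; hence P.
At position 6, choosing R makes rule 4 impossible to satisfy; hence P.
At position 7, choosing V makes rule 1 impossible to satisfy; hence R.
That leaves exactly one tagging: P N N N N P R R.
Rule-by-rule: rule 1 ok; rule 2 ok; rule 3 ok; rule 4 ok.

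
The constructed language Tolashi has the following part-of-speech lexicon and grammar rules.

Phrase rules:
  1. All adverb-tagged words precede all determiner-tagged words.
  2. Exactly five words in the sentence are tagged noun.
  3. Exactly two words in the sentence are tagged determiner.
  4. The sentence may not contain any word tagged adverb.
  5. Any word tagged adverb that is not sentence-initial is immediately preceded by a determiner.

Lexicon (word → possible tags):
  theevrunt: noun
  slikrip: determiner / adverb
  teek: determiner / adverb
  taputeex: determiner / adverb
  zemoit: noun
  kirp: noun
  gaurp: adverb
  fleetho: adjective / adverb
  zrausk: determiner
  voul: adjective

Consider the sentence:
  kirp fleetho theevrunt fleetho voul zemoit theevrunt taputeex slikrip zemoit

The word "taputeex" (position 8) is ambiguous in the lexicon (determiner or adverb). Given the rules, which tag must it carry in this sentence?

Candidates per position — 1:kirp {noun}; 2:fleetho {adjective,adverb}; 3:theevrunt {noun}; 4:fleetho {adjective,adverb}; 5:voul {adjective}; 6:zemoit {noun}; 7:theevrunt {noun}; 8:taputeex {determiner,adverb}; 9:slikrip {determiner,adverb}; 10:zemoit {noun}.
At position 2, choosing adverb makes rule 4 impossible to satisfy; hence adjective.
At position 4, choosing adverb makes rule 4 impossible to satisfy; hence adjective.
At position 8, choosing adverb makes rule 3 impossible to satisfy; hence determiner.
At position 9, choosing adverb makes rule 1 impossible to satisfy; hence determiner.
The unique satisfying tagging is: noun adjective noun adjective adjective noun noun determiner determiner noun.
Verifying each rule — rule 1 holds; rule 2 holds; rule 3 holds; rule 4 holds; rule 5 holds.

determiner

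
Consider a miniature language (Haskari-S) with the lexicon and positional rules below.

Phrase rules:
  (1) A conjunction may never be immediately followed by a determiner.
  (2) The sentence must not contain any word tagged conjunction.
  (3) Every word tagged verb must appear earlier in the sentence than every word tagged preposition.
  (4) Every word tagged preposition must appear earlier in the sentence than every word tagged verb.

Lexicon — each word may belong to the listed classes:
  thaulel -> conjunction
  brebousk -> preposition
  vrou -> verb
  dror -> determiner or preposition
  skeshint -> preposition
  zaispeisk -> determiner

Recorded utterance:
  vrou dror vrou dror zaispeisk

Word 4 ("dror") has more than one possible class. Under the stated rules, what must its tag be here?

determiner

Candidates per position — 1:vrou {verb}; 2:dror {determiner,preposition}; 3:vrou {verb}; 4:dror {determiner,preposition}; 5:zaispeisk {determiner}.
If word 2 were preposition, no tagging could satisfy rule 3; so word 2 is determiner.
If word 4 were preposition, no tagging could satisfy rule 4; so word 4 is determiner.
The unique satisfying tagging is: verb determiner verb determiner determiner.
Verifying each rule — rule 1 satisfied; rule 2 satisfied; rule 3 satisfied; rule 4 satisfied.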